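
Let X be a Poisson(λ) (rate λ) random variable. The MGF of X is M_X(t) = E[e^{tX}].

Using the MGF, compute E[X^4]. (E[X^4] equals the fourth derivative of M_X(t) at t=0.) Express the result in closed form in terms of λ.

E[X^4] = M^(4)(0) = λ*(λ^3 + 6*λ^2 + 7*λ + 1)

M_X(t) = e^(λ*(e^(t) - 1))
M^(4)(t) = (λ^4*e^(4*t)*e^(λ*e^(t)) + 6*λ^3*e^(3*t)*e^(λ*e^(t)) + 7*λ^2*e^(2*t)*e^(λ*e^(t)) + λ*e^(t)*e^(λ*e^(t)))*e^(-λ)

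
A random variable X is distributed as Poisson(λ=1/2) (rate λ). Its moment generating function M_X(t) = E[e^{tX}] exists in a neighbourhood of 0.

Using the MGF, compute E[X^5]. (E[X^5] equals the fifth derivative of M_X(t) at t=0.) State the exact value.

M_X(t) = e^(e^(t)/2 - 1/2)
M′(t) = e^(-1/2)*e^(t)*e^(e^(t)/2)/2
M′′(t) = (e^(2*t)*e^(e^(t)/2) + 2*e^(t)*e^(e^(t)/2))*e^(-1/2)/4
M′′′(t) = (e^(3*t)*e^(e^(t)/2) + 6*e^(2*t)*e^(e^(t)/2) + 4*e^(t)*e^(e^(t)/2))*e^(-1/2)/8
M′′′′(t) = (e^(4*t)*e^(e^(t)/2) + 12*e^(3*t)*e^(e^(t)/2) + 28*e^(2*t)*e^(e^(t)/2) + 8*e^(t)*e^(e^(t)/2))*e^(-1/2)/16
M′′′′′(t) = (e^(5*t)*e^(e^(t)/2) + 20*e^(4*t)*e^(e^(t)/2) + 100*e^(3*t)*e^(e^(t)/2) + 120*e^(2*t)*e^(e^(t)/2) + 16*e^(t)*e^(e^(t)/2))*e^(-1/2)/32

E[X^5] = M′′′′′(0) = 257/32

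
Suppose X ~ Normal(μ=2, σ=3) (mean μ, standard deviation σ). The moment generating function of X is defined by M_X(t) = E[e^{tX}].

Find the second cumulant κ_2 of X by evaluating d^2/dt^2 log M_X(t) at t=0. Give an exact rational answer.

M_X(t) = e^(9*t^2/2 + 2*t)
K_X(t) = log M_X(t) = 9*t^2/2 + 2*t
K^(2)(t) = 9

κ_2 = K^(2)(0) = 9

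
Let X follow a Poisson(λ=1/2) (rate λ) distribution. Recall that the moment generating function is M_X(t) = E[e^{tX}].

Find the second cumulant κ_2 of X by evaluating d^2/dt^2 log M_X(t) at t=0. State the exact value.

M_X(t) = e^(e^(t)/2 - 1/2)
K_X(t) = log M_X(t) = e^(t)/2 - 1/2
D^2[K](t) = e^(t)/2

κ_2 = D^2[K](0) = 1/2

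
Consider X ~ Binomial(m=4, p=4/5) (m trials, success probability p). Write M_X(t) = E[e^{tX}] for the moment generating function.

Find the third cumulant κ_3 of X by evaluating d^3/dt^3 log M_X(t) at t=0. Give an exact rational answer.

κ_3 = K′′′(0) = -48/125

M_X(t) = (4*e^(t)/5 + 1/5)^4
K_X(t) = log M_X(t) = 4*log(4*e^(t)/5 + 1/5)
K′(t) = 16*e^(t)/(4*e^(t) + 1)
K′′(t) = 16*e^(t)/(16*e^(2*t) + 8*e^(t) + 1)
K′′′(t) = (-64*e^(2*t) + 16*e^(t))/(64*e^(3*t) + 48*e^(2*t) + 12*e^(t) + 1)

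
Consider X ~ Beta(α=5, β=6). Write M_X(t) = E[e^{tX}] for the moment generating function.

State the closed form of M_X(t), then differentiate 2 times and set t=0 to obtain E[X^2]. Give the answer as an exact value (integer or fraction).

M_X(t) = ₁F₁(5; 11; t)
M′(t) = 5*₁F₁(6; 12; t)/11
M′′(t) = 5*₁F₁(7; 13; t)/22

E[X^2] = M′′(0) = 5/22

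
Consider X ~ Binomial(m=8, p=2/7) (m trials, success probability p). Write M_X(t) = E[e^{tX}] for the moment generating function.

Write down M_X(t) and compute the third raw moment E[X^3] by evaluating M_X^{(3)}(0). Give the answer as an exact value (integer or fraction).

E[X^3] = D^3[M](0) = 1168/49

M_X(t) = (2*e^(t)/7 + 5/7)^8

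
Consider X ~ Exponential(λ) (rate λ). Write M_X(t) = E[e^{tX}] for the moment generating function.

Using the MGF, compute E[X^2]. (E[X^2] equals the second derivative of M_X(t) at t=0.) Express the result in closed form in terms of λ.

E[X^2] = M^(2)(0) = 2/λ^2

M_X(t) = λ/(λ - t)
M^(2)(t) = -2*λ/(-λ^3 + 3*λ^2*t - 3*λ*t^2 + t^3)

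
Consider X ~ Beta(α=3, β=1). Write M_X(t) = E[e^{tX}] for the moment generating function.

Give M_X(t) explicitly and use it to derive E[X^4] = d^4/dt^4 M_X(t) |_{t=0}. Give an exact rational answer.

M_X(t) = ₁F₁(3; 4; t)
D^4[M](t) = 3*₁F₁(7; 8; t)/7

E[X^4] = D^4[M](0) = 3/7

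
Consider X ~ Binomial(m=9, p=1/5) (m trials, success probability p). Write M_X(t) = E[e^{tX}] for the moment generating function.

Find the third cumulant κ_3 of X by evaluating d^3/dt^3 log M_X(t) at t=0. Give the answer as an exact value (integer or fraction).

κ_3 = d^3K/dt^3 |_{t=0} = 108/125

M_X(t) = (e^(t)/5 + 4/5)^9
K_X(t) = log M_X(t) = 9*log(e^(t)/5 + 4/5)
dK/dt = 9*e^(t)/(e^(t) + 4)
d^2K/dt^2 = 36*e^(t)/(e^(2*t) + 8*e^(t) + 16)
d^3K/dt^3 = (-36*e^(2*t) + 144*e^(t))/(e^(3*t) + 12*e^(2*t) + 48*e^(t) + 64)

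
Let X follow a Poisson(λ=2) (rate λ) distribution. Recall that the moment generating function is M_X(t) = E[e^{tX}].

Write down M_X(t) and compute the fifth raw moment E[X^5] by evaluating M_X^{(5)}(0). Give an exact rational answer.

M_X(t) = e^(2*e^(t) - 2)
dM/dt = 2*e^(-2)*e^(t)*e^(2*e^(t))
d^2M/dt^2 = (4*e^(2*t)*e^(2*e^(t)) + 2*e^(t)*e^(2*e^(t)))*e^(-2)
d^3M/dt^3 = (8*e^(3*t)*e^(2*e^(t)) + 12*e^(2*t)*e^(2*e^(t)) + 2*e^(t)*e^(2*e^(t)))*e^(-2)
d^4M/dt^4 = (16*e^(4*t)*e^(2*e^(t)) + 48*e^(3*t)*e^(2*e^(t)) + 28*e^(2*t)*e^(2*e^(t)) + 2*e^(t)*e^(2*e^(t)))*e^(-2)
d^5M/dt^5 = (32*e^(5*t)*e^(2*e^(t)) + 160*e^(4*t)*e^(2*e^(t)) + 200*e^(3*t)*e^(2*e^(t)) + 60*e^(2*t)*e^(2*e^(t)) + 2*e^(t)*e^(2*e^(t)))*e^(-2)

E[X^5] = d^5M/dt^5 |_{t=0} = 454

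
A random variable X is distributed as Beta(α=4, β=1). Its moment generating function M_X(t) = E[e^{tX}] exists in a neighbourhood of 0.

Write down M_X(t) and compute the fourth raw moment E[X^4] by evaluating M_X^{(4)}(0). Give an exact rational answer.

E[X^4] = M^(4)(0) = 1/2

M_X(t) = ₁F₁(4; 5; t)
M^(4)(t) = ₁F₁(8; 9; t)/2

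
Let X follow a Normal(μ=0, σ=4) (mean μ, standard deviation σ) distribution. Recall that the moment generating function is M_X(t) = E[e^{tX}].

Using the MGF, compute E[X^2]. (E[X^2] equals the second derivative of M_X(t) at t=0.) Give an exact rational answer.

M_X(t) = e^(8*t^2)
M′(t) = 16*t*e^(8*t^2)
M′′(t) = 256*t^2*e^(8*t^2) + 16*e^(8*t^2)

E[X^2] = M′′(0) = 16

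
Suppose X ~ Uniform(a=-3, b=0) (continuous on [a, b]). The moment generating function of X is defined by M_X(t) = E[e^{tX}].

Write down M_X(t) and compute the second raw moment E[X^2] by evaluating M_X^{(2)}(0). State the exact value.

E[X^2] = d^2M/dt^2 |_{t=0} = 3

M_X(t) = (1 - e^(-3*t))/(3*t)
dM/dt = (3*t - e^(3*t) + 1)*e^(-3*t)/(3*t^2)
d^2M/dt^2 = (-9*t^2 - 6*t + 2*e^(3*t) - 2)*e^(-3*t)/(3*t^3)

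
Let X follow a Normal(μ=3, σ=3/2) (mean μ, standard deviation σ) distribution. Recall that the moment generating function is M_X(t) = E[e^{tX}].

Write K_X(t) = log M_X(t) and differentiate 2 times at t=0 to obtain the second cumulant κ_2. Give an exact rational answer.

M_X(t) = e^(9*t^2/8 + 3*t)
K_X(t) = log M_X(t) = 9*t^2/8 + 3*t
D^2[K](t) = 9/4

κ_2 = D^2[K](0) = 9/4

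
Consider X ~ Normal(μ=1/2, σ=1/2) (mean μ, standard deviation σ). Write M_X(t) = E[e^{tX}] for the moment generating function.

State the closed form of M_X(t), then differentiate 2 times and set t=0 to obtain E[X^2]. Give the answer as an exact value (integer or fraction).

M_X(t) = e^(t^2/8 + t/2)
M′(t) = t*e^(t/2)*e^(t^2/8)/4 + e^(t/2)*e^(t^2/8)/2
M′′(t) = t^2*e^(t/2)*e^(t^2/8)/16 + t*e^(t/2)*e^(t^2/8)/4 + e^(t/2)*e^(t^2/8)/2

E[X^2] = M′′(0) = 1/2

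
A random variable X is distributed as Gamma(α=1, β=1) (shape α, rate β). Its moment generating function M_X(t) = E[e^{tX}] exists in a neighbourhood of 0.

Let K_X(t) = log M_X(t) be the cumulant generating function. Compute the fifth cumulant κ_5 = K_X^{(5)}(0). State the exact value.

M_X(t) = 1/(1 - t)
K_X(t) = log M_X(t) = -log(1 - t)
D^5[K](t) = -24/(t^5 - 5*t^4 + 10*t^3 - 10*t^2 + 5*t - 1)

κ_5 = D^5[K](0) = 24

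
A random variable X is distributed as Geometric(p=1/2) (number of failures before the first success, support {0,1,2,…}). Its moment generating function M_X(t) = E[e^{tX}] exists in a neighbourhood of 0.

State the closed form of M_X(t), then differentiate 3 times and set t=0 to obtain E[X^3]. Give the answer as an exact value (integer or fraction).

E[X^3] = M′′′(0) = 13

M_X(t) = 1/(2*(1 - e^(t)/2))
M′(t) = e^(t)/(e^(2*t) - 4*e^(t) + 4)
M′′(t) = (-e^(2*t) - 2*e^(t))/(e^(3*t) - 6*e^(2*t) + 12*e^(t) - 8)
M′′′(t) = (e^(3*t) + 8*e^(2*t) + 4*e^(t))/(e^(4*t) - 8*e^(3*t) + 24*e^(2*t) - 32*e^(t) + 16)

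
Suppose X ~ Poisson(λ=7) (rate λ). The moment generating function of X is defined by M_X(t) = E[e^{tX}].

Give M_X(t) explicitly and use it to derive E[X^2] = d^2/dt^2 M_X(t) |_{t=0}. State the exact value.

E[X^2] = M^(2)(0) = 56

M_X(t) = e^(7*e^(t) - 7)
M^(2)(t) = (49*e^(2*t)*e^(7*e^(t)) + 7*e^(t)*e^(7*e^(t)))*e^(-7)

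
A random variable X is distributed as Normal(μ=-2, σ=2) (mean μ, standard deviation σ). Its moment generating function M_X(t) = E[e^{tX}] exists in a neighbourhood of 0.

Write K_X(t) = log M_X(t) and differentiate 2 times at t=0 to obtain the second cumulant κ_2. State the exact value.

M_X(t) = e^(2*t^2 - 2*t)
K_X(t) = log M_X(t) = 2*t^2 - 2*t
D^2[K](t) = 4

κ_2 = D^2[K](0) = 4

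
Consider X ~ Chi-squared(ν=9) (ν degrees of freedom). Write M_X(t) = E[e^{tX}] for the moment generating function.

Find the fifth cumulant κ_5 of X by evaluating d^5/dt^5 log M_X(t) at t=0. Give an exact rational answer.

M_X(t) = (1 - 2*t)^(-9/2)
K_X(t) = log M_X(t) = -9*log(1 - 2*t)/2
dK/dt = -9/(2*t - 1)
d^2K/dt^2 = 18/(4*t^2 - 4*t + 1)
d^3K/dt^3 = -72/(8*t^3 - 12*t^2 + 6*t - 1)
d^4K/dt^4 = 432/(16*t^4 - 32*t^3 + 24*t^2 - 8*t + 1)
d^5K/dt^5 = -3456/(32*t^5 - 80*t^4 + 80*t^3 - 40*t^2 + 10*t - 1)

κ_5 = d^5K/dt^5 |_{t=0} = 3456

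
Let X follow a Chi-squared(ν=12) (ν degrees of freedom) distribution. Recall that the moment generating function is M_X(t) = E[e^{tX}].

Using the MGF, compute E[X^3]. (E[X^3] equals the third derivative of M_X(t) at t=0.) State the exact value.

M_X(t) = (1 - 2*t)^(-6)
M′(t) = -12/(128*t^7 - 448*t^6 + 672*t^5 - 560*t^4 + 280*t^3 - 84*t^2 + 14*t - 1)
M′′(t) = 168/(256*t^8 - 1024*t^7 + 1792*t^6 - 1792*t^5 + 1120*t^4 - 448*t^3 + 112*t^2 - 16*t + 1)
M′′′(t) = -2688/(512*t^9 - 2304*t^8 + 4608*t^7 - 5376*t^6 + 4032*t^5 - 2016*t^4 + 672*t^3 - 144*t^2 + 18*t - 1)

E[X^3] = M′′′(0) = 2688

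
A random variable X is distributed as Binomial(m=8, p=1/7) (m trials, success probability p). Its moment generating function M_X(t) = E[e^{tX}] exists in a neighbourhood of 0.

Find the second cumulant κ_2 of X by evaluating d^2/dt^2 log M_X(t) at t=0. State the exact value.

κ_2 = K′′(0) = 48/49

M_X(t) = (e^(t)/7 + 6/7)^8
K_X(t) = log M_X(t) = 8*log(e^(t)/7 + 6/7)
K′(t) = 8*e^(t)/(e^(t) + 6)
K′′(t) = 48*e^(t)/(e^(2*t) + 12*e^(t) + 36)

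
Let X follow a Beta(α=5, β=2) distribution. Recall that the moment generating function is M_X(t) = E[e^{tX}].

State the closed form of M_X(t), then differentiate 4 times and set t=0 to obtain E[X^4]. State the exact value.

E[X^4] = M′′′′(0) = 1/3

M_X(t) = ₁F₁(5; 7; t)
M′(t) = 5*₁F₁(6; 8; t)/7
M′′(t) = 15*₁F₁(7; 9; t)/28
M′′′(t) = 5*₁F₁(8; 10; t)/12
M′′′′(t) = ₁F₁(9; 11; t)/3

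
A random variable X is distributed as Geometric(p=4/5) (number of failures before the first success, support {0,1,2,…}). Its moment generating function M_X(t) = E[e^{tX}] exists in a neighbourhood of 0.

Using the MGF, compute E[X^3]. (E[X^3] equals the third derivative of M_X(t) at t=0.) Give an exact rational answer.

M_X(t) = 4/(5*(1 - e^(t)/5))
D^3[M](t) = (4*e^(3*t) + 80*e^(2*t) + 100*e^(t))/(e^(4*t) - 20*e^(3*t) + 150*e^(2*t) - 500*e^(t) + 625)

E[X^3] = D^3[M](0) = 23/32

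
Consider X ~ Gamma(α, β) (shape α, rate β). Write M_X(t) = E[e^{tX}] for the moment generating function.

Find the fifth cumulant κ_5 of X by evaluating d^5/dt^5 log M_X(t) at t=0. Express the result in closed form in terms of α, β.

κ_5 = D^5[K](0) = 24*α/β^5

M_X(t) = (β/(β - t))^α
K_X(t) = log M_X(t) = α*(log(β) - log(β - t))
D^5[K](t) = -24*α/(-β^5 + 5*β^4*t - 10*β^3*t^2 + 10*β^2*t^3 - 5*β*t^4 + t^5)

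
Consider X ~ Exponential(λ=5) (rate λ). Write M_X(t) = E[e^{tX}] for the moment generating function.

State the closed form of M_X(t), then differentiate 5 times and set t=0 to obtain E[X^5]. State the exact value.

E[X^5] = M′′′′′(0) = 24/625

M_X(t) = 5/(5 - t)
M′(t) = 5/(t^2 - 10*t + 25)
M′′(t) = -10/(t^3 - 15*t^2 + 75*t - 125)
M′′′(t) = 30/(t^4 - 20*t^3 + 150*t^2 - 500*t + 625)
M′′′′(t) = -120/(t^5 - 25*t^4 + 250*t^3 - 1250*t^2 + 3125*t - 3125)
M′′′′′(t) = 600/(t^6 - 30*t^5 + 375*t^4 - 2500*t^3 + 9375*t^2 - 18750*t + 15625)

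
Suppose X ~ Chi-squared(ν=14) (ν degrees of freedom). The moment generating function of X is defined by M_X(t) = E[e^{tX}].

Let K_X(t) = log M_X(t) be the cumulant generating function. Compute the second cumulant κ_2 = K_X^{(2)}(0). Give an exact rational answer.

κ_2 = K^(2)(0) = 28

M_X(t) = (1 - 2*t)^(-7)
K_X(t) = log M_X(t) = -7*log(1 - 2*t)
K^(2)(t) = 28/(4*t^2 - 4*t + 1)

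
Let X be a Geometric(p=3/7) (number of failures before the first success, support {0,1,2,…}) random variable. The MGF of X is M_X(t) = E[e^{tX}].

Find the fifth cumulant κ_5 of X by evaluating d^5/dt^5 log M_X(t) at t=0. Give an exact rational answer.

κ_5 = K′′′′′(0) = 35420/81

M_X(t) = 3/(7*(1 - 4*e^(t)/7))
K_X(t) = log M_X(t) = -log(1 - 4*e^(t)/7) - log(7) + log(3)
K′(t) = -4*e^(t)/(4*e^(t) - 7)
K′′(t) = 28*e^(t)/(16*e^(2*t) - 56*e^(t) + 49)
K′′′(t) = (-112*e^(2*t) - 196*e^(t))/(64*e^(3*t) - 336*e^(2*t) + 588*e^(t) - 343)
K′′′′(t) = (448*e^(3*t) + 3136*e^(2*t) + 1372*e^(t))/(256*e^(4*t) - 1792*e^(3*t) + 4704*e^(2*t) - 5488*e^(t) + 2401)
K′′′′′(t) = (-1792*e^(4*t) - 34496*e^(3*t) - 60368*e^(2*t) - 9604*e^(t))/(1024*e^(5*t) - 8960*e^(4*t) + 31360*e^(3*t) - 54880*e^(2*t) + 48020*e^(t) - 16807)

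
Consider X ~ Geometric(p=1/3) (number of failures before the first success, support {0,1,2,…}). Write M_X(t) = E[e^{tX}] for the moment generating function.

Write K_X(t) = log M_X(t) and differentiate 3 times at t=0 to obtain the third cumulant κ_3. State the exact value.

M_X(t) = 1/(3*(1 - 2*e^(t)/3))
K_X(t) = log M_X(t) = -log(1 - 2*e^(t)/3) - log(3)
K′(t) = -2*e^(t)/(2*e^(t) - 3)
K′′(t) = 6*e^(t)/(4*e^(2*t) - 12*e^(t) + 9)
K′′′(t) = (-12*e^(2*t) - 18*e^(t))/(8*e^(3*t) - 36*e^(2*t) + 54*e^(t) - 27)

κ_3 = K′′′(0) = 30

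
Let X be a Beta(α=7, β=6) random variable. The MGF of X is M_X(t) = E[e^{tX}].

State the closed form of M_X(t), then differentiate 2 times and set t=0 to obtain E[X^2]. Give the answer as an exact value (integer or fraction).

E[X^2] = d^2M/dt^2 |_{t=0} = 4/13

M_X(t) = ₁F₁(7; 13; t)
dM/dt = 7*₁F₁(8; 14; t)/13
d^2M/dt^2 = 4*₁F₁(9; 15; t)/13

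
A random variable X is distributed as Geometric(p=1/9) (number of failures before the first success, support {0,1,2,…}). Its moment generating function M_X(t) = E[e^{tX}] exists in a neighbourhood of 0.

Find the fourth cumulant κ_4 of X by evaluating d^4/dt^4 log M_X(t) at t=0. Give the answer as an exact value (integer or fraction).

κ_4 = D^4[K](0) = 31176

M_X(t) = 1/(9*(1 - 8*e^(t)/9))
K_X(t) = log M_X(t) = -log(1 - 8*e^(t)/9) - 2*log(3)
D^4[K](t) = (4608*e^(3*t) + 20736*e^(2*t) + 5832*e^(t))/(4096*e^(4*t) - 18432*e^(3*t) + 31104*e^(2*t) - 23328*e^(t) + 6561)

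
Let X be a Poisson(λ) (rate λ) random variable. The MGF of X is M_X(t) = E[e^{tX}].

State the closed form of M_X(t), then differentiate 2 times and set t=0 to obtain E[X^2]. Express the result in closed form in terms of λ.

E[X^2] = D^2[M](0) = λ*(λ + 1)

M_X(t) = e^(λ*(e^(t) - 1))
D^2[M](t) = (λ^2*e^(2*t)*e^(λ*e^(t)) + λ*e^(t)*e^(λ*e^(t)))*e^(-λ)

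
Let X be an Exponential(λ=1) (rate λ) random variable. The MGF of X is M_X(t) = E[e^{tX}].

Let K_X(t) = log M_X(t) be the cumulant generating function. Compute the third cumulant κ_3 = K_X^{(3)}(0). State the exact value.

M_X(t) = 1/(1 - t)
K_X(t) = log M_X(t) = -log(1 - t)
K^(3)(t) = -2/(t^3 - 3*t^2 + 3*t - 1)

κ_3 = K^(3)(0) = 2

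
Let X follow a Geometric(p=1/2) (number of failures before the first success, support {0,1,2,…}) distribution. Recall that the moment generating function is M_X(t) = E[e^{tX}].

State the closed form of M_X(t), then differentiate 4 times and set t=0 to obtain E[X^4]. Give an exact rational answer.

E[X^4] = d^4M/dt^4 |_{t=0} = 75

M_X(t) = 1/(2*(1 - e^(t)/2))
dM/dt = e^(t)/(e^(2*t) - 4*e^(t) + 4)
d^2M/dt^2 = (-e^(2*t) - 2*e^(t))/(e^(3*t) - 6*e^(2*t) + 12*e^(t) - 8)
d^3M/dt^3 = (e^(3*t) + 8*e^(2*t) + 4*e^(t))/(e^(4*t) - 8*e^(3*t) + 24*e^(2*t) - 32*e^(t) + 16)
d^4M/dt^4 = (-e^(4*t) - 22*e^(3*t) - 44*e^(2*t) - 8*e^(t))/(e^(5*t) - 10*e^(4*t) + 40*e^(3*t) - 80*e^(2*t) + 80*e^(t) - 32)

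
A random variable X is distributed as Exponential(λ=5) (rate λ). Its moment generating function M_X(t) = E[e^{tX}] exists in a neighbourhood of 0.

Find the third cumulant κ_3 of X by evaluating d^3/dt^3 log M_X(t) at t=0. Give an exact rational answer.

M_X(t) = 5/(5 - t)
K_X(t) = log M_X(t) = -log(5 - t) + log(5)
K^(3)(t) = -2/(t^3 - 15*t^2 + 75*t - 125)

κ_3 = K^(3)(0) = 2/125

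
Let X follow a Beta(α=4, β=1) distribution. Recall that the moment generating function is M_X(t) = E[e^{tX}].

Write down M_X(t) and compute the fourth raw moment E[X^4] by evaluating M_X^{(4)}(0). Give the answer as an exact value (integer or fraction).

E[X^4] = M′′′′(0) = 1/2

M_X(t) = ₁F₁(4; 5; t)
M′(t) = 4*₁F₁(5; 6; t)/5
M′′(t) = 2*₁F₁(6; 7; t)/3
M′′′(t) = 4*₁F₁(7; 8; t)/7
M′′′′(t) = ₁F₁(8; 9; t)/2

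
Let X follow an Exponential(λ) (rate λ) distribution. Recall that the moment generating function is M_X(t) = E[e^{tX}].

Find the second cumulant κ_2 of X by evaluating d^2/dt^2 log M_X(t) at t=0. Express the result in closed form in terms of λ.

κ_2 = K′′(0) = λ^(-2)

M_X(t) = λ/(λ - t)
K_X(t) = log M_X(t) = log(λ) - log(λ - t)
K′(t) = -1/(-λ + t)
K′′(t) = 1/(λ^2 - 2*λ*t + t^2)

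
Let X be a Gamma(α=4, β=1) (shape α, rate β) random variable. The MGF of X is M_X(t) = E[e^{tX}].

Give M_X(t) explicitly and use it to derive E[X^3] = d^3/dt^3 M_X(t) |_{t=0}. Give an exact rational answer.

E[X^3] = D^3[M](0) = 120

M_X(t) = (1 - t)^(-4)
D^3[M](t) = -120/(t^7 - 7*t^6 + 21*t^5 - 35*t^4 + 35*t^3 - 21*t^2 + 7*t - 1)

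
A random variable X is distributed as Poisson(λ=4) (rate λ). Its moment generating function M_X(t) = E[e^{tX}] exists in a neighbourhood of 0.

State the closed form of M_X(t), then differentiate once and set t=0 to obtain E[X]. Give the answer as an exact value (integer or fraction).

E[X] = M^(1)(0) = 4

M_X(t) = e^(4*e^(t) - 4)
M^(1)(t) = 4*e^(-4)*e^(t)*e^(4*e^(t))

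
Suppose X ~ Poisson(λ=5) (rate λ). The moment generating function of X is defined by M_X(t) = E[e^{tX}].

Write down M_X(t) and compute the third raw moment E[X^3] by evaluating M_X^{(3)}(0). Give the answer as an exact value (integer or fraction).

M_X(t) = e^(5*e^(t) - 5)
D^3[M](t) = (125*e^(3*t)*e^(5*e^(t)) + 75*e^(2*t)*e^(5*e^(t)) + 5*e^(t)*e^(5*e^(t)))*e^(-5)

E[X^3] = D^3[M](0) = 205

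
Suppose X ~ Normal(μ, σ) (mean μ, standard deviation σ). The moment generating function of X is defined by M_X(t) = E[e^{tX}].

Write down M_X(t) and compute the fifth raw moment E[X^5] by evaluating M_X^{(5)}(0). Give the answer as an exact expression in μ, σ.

E[X^5] = d^5M/dt^5 |_{t=0} = μ*(μ^4 + 10*μ^2*σ^2 + 15*σ^4)

M_X(t) = e^(μ*t + σ^2*t^2/2)
dM/dt = μ*e^(μ*t)*e^(σ^2*t^2/2) + σ^2*t*e^(μ*t)*e^(σ^2*t^2/2)
d^2M/dt^2 = μ^2*e^(μ*t)*e^(σ^2*t^2/2) + 2*μ*σ^2*t*e^(μ*t)*e^(σ^2*t^2/2) + σ^4*t^2*e^(μ*t)*e^(σ^2*t^2/2) + σ^2*e^(μ*t)*e^(σ^2*t^2/2)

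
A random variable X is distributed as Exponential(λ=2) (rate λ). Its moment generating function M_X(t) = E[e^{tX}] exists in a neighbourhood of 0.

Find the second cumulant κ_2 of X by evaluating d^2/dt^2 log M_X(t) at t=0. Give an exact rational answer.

κ_2 = K^(2)(0) = 1/4

M_X(t) = 2/(2 - t)
K_X(t) = log M_X(t) = -log(2 - t) + log(2)
K^(2)(t) = 1/(t^2 - 4*t + 4)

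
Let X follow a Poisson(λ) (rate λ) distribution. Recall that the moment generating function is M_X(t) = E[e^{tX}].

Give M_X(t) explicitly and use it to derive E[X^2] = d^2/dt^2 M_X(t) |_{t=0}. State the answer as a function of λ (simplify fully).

M_X(t) = e^(λ*(e^(t) - 1))
D^2[M](t) = (λ^2*e^(2*t)*e^(λ*e^(t)) + λ*e^(t)*e^(λ*e^(t)))*e^(-λ)

E[X^2] = D^2[M](0) = λ*(λ + 1)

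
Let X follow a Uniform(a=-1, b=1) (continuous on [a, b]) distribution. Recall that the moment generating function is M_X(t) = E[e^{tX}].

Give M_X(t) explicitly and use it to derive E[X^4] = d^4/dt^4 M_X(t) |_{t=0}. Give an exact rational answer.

E[X^4] = d^4M/dt^4 |_{t=0} = 1/5

M_X(t) = (e^(t) - e^(-t))/(2*t)
dM/dt = (t*e^(2*t) + t - e^(2*t) + 1)*e^(-t)/(2*t^2)
d^2M/dt^2 = (t^2*e^(2*t) - t^2 - 2*t*e^(2*t) - 2*t + 2*e^(2*t) - 2)*e^(-t)/(2*t^3)
d^3M/dt^3 = (t^3*e^(2*t) + t^3 - 3*t^2*e^(2*t) + 3*t^2 + 6*t*e^(2*t) + 6*t - 6*e^(2*t) + 6)*e^(-t)/(2*t^4)
d^4M/dt^4 = (t^4*e^(2*t) - t^4 - 4*t^3*e^(2*t) - 4*t^3 + 12*t^2*e^(2*t) - 12*t^2 - 24*t*e^(2*t) - 24*t + 24*e^(2*t) - 24)*e^(-t)/(2*t^5)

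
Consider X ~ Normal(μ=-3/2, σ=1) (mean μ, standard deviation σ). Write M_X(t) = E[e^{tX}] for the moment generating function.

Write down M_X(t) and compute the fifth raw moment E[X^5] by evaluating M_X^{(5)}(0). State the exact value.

M_X(t) = e^(t^2/2 - 3*t/2)
dM/dt = t*e^(-3*t/2)*e^(t^2/2) - 3*e^(-3*t/2)*e^(t^2/2)/2
d^2M/dt^2 = (4*t^2*e^(t^2/2) - 12*t*e^(t^2/2) + 13*e^(t^2/2))*e^(-3*t/2)/4
d^3M/dt^3 = (8*t^3*e^(t^2/2) - 36*t^2*e^(t^2/2) + 78*t*e^(t^2/2) - 63*e^(t^2/2))*e^(-3*t/2)/8
d^4M/dt^4 = (16*t^4*e^(t^2/2) - 96*t^3*e^(t^2/2) + 312*t^2*e^(t^2/2) - 504*t*e^(t^2/2) + 345*e^(t^2/2))*e^(-3*t/2)/16
d^5M/dt^5 = (32*t^5*e^(t^2/2) - 240*t^4*e^(t^2/2) + 1040*t^3*e^(t^2/2) - 2520*t^2*e^(t^2/2) + 3450*t*e^(t^2/2) - 2043*e^(t^2/2))*e^(-3*t/2)/32

E[X^5] = d^5M/dt^5 |_{t=0} = -2043/32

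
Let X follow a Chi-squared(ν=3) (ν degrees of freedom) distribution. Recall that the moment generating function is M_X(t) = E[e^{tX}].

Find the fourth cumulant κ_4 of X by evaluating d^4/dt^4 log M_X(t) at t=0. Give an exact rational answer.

κ_4 = K′′′′(0) = 144

M_X(t) = (1 - 2*t)^(-3/2)
K_X(t) = log M_X(t) = -3*log(1 - 2*t)/2
K′(t) = -3/(2*t - 1)
K′′(t) = 6/(4*t^2 - 4*t + 1)
K′′′(t) = -24/(8*t^3 - 12*t^2 + 6*t - 1)
K′′′′(t) = 144/(16*t^4 - 32*t^3 + 24*t^2 - 8*t + 1)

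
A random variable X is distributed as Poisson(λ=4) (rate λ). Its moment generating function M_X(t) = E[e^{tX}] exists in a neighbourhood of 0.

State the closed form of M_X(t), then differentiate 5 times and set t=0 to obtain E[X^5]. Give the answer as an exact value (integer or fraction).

E[X^5] = M′′′′′(0) = 5428

M_X(t) = e^(4*e^(t) - 4)
M′(t) = 4*e^(-4)*e^(t)*e^(4*e^(t))
M′′(t) = (16*e^(2*t)*e^(4*e^(t)) + 4*e^(t)*e^(4*e^(t)))*e^(-4)
M′′′(t) = (64*e^(3*t)*e^(4*e^(t)) + 48*e^(2*t)*e^(4*e^(t)) + 4*e^(t)*e^(4*e^(t)))*e^(-4)
M′′′′(t) = (256*e^(4*t)*e^(4*e^(t)) + 384*e^(3*t)*e^(4*e^(t)) + 112*e^(2*t)*e^(4*e^(t)) + 4*e^(t)*e^(4*e^(t)))*e^(-4)
M′′′′′(t) = (1024*e^(5*t)*e^(4*e^(t)) + 2560*e^(4*t)*e^(4*e^(t)) + 1600*e^(3*t)*e^(4*e^(t)) + 240*e^(2*t)*e^(4*e^(t)) + 4*e^(t)*e^(4*e^(t)))*e^(-4)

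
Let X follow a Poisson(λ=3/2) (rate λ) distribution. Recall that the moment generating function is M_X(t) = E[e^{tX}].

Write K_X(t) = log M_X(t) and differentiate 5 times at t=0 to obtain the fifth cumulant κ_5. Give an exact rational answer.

κ_5 = d^5K/dt^5 |_{t=0} = 3/2

M_X(t) = e^(3*e^(t)/2 - 3/2)
K_X(t) = log M_X(t) = 3*e^(t)/2 - 3/2
dK/dt = 3*e^(t)/2
d^2K/dt^2 = 3*e^(t)/2
d^3K/dt^3 = 3*e^(t)/2
d^4K/dt^4 = 3*e^(t)/2
d^5K/dt^5 = 3*e^(t)/2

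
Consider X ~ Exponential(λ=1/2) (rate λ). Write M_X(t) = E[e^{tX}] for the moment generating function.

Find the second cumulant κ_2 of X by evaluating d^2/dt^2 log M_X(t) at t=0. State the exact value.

M_X(t) = 1/(2*(1/2 - t))
K_X(t) = log M_X(t) = -log(1/2 - t) - log(2)
D^2[K](t) = 4/(4*t^2 - 4*t + 1)

κ_2 = D^2[K](0) = 4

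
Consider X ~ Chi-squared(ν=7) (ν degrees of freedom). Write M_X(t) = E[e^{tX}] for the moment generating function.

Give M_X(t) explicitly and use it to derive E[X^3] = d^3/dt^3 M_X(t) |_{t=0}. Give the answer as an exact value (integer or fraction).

E[X^3] = M′′′(0) = 693

M_X(t) = (1 - 2*t)^(-7/2)
M′(t) = 7/(16*t^4*√(1 - 2*t) - 32*t^3*√(1 - 2*t) + 24*t^2*√(1 - 2*t) - 8*t*√(1 - 2*t) + √(1 - 2*t))
M′′(t) = -63/(32*t^5*√(1 - 2*t) - 80*t^4*√(1 - 2*t) + 80*t^3*√(1 - 2*t) - 40*t^2*√(1 - 2*t) + 10*t*√(1 - 2*t) - √(1 - 2*t))
M′′′(t) = 693/(64*t^6*√(1 - 2*t) - 192*t^5*√(1 - 2*t) + 240*t^4*√(1 - 2*t) - 160*t^3*√(1 - 2*t) + 60*t^2*√(1 - 2*t) - 12*t*√(1 - 2*t) + √(1 - 2*t))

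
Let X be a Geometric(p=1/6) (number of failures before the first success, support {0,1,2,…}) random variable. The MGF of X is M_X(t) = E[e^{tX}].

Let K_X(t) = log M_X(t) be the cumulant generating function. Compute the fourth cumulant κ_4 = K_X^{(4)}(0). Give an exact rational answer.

κ_4 = K′′′′(0) = 5430

M_X(t) = 1/(6*(1 - 5*e^(t)/6))
K_X(t) = log M_X(t) = -log(1 - 5*e^(t)/6) - log(6)
K′(t) = -5*e^(t)/(5*e^(t) - 6)
K′′(t) = 30*e^(t)/(25*e^(2*t) - 60*e^(t) + 36)
K′′′(t) = (-150*e^(2*t) - 180*e^(t))/(125*e^(3*t) - 450*e^(2*t) + 540*e^(t) - 216)
K′′′′(t) = (750*e^(3*t) + 3600*e^(2*t) + 1080*e^(t))/(625*e^(4*t) - 3000*e^(3*t) + 5400*e^(2*t) - 4320*e^(t) + 1296)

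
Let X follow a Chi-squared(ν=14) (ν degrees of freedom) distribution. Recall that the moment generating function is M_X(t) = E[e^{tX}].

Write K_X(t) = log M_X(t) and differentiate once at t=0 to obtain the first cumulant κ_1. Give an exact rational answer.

M_X(t) = (1 - 2*t)^(-7)
K_X(t) = log M_X(t) = -7*log(1 - 2*t)
D[K](t) = -14/(2*t - 1)

κ_1 = D[K](0) = 14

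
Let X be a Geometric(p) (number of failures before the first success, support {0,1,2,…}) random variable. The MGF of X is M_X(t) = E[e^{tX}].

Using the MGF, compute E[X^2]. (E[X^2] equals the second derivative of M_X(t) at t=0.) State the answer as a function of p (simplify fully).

E[X^2] = M′′(0) = 1 - 3/p + 2/p^2

M_X(t) = p/(-(1 - p)*e^(t) + 1)
M′(t) = (-p^2*e^(t) + p*e^(t))/(p^2*e^(2*t) - 2*p*e^(2*t) + 2*p*e^(t) + e^(2*t) - 2*e^(t) + 1)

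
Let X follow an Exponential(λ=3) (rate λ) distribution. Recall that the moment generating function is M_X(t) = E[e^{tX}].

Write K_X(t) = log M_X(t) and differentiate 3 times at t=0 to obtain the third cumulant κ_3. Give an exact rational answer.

κ_3 = K^(3)(0) = 2/27

M_X(t) = 3/(3 - t)
K_X(t) = log M_X(t) = -log(3 - t) + log(3)
K^(3)(t) = -2/(t^3 - 9*t^2 + 27*t - 27)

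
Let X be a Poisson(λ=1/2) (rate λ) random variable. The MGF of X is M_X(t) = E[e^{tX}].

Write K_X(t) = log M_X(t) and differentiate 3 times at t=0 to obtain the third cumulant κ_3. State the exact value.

M_X(t) = e^(e^(t)/2 - 1/2)
K_X(t) = log M_X(t) = e^(t)/2 - 1/2
dK/dt = e^(t)/2
d^2K/dt^2 = e^(t)/2
d^3K/dt^3 = e^(t)/2

κ_3 = d^3K/dt^3 |_{t=0} = 1/2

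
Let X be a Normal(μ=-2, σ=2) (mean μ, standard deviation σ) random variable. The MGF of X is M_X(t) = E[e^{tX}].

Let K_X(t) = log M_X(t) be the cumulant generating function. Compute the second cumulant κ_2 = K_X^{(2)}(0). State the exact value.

M_X(t) = e^(2*t^2 - 2*t)
K_X(t) = log M_X(t) = 2*t^2 - 2*t
D^2[K](t) = 4

κ_2 = D^2[K](0) = 4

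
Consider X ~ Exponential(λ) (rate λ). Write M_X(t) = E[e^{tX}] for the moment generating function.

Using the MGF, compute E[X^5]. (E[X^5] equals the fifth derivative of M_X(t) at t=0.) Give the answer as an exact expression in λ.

M_X(t) = λ/(λ - t)
D^5[M](t) = 120*λ/(λ^6 - 6*λ^5*t + 15*λ^4*t^2 - 20*λ^3*t^3 + 15*λ^2*t^4 - 6*λ*t^5 + t^6)

E[X^5] = D^5[M](0) = 120/λ^5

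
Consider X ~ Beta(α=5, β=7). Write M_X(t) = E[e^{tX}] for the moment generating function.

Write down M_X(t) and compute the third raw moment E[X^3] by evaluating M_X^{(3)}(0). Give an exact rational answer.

M_X(t) = ₁F₁(5; 12; t)
dM/dt = 5*₁F₁(6; 13; t)/12
d^2M/dt^2 = 5*₁F₁(7; 14; t)/26
d^3M/dt^3 = 5*₁F₁(8; 15; t)/52

E[X^3] = d^3M/dt^3 |_{t=0} = 5/52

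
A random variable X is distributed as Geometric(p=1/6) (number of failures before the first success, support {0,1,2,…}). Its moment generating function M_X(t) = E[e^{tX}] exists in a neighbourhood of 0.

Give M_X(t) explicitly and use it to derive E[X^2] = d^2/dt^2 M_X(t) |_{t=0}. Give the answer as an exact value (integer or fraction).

E[X^2] = D^2[M](0) = 55

M_X(t) = 1/(6*(1 - 5*e^(t)/6))
D^2[M](t) = (-25*e^(2*t) - 30*e^(t))/(125*e^(3*t) - 450*e^(2*t) + 540*e^(t) - 216)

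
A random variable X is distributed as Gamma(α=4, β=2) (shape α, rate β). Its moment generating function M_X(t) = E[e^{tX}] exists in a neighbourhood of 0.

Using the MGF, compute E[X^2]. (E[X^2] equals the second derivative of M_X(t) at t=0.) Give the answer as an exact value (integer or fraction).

M_X(t) = 16/(2 - t)^4
dM/dt = -64/(t^5 - 10*t^4 + 40*t^3 - 80*t^2 + 80*t - 32)
d^2M/dt^2 = 320/(t^6 - 12*t^5 + 60*t^4 - 160*t^3 + 240*t^2 - 192*t + 64)

E[X^2] = d^2M/dt^2 |_{t=0} = 5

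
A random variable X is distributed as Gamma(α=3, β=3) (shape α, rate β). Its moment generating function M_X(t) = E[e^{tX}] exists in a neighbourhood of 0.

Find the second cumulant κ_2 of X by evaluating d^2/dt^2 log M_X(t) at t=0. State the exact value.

M_X(t) = 27/(3 - t)^3
K_X(t) = log M_X(t) = -3*log(3 - t) + 3*log(3)
K′(t) = -3/(t - 3)
K′′(t) = 3/(t^2 - 6*t + 9)

κ_2 = K′′(0) = 1/3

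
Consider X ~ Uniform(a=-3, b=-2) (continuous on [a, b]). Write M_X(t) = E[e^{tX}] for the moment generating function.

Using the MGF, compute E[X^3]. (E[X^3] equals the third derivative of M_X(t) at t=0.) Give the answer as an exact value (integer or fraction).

E[X^3] = D^3[M](0) = -65/4

M_X(t) = (e^(-2*t) - e^(-3*t))/t
D^3[M](t) = (-8*t^3*e^(t) + 27*t^3 - 12*t^2*e^(t) + 27*t^2 - 12*t*e^(t) + 18*t - 6*e^(t) + 6)*e^(-3*t)/t^4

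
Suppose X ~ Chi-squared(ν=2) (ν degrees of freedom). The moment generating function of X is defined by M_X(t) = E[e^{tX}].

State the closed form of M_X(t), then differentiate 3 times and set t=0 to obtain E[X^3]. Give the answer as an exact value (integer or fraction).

E[X^3] = d^3M/dt^3 |_{t=0} = 48

M_X(t) = 1/(1 - 2*t)
dM/dt = 2/(4*t^2 - 4*t + 1)
d^2M/dt^2 = -8/(8*t^3 - 12*t^2 + 6*t - 1)
d^3M/dt^3 = 48/(16*t^4 - 32*t^3 + 24*t^2 - 8*t + 1)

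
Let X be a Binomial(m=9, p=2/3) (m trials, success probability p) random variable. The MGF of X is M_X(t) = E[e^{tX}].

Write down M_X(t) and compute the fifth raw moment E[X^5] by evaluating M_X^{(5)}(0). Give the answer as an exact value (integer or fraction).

E[X^5] = D^5[M](0) = 109654/9

M_X(t) = (2*e^(t)/3 + 1/3)^9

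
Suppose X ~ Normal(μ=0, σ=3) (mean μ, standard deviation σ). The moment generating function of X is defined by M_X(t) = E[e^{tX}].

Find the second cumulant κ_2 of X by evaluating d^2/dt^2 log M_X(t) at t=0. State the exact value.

κ_2 = d^2K/dt^2 |_{t=0} = 9

M_X(t) = e^(9*t^2/2)
K_X(t) = log M_X(t) = 9*t^2/2
dK/dt = 9*t
d^2K/dt^2 = 9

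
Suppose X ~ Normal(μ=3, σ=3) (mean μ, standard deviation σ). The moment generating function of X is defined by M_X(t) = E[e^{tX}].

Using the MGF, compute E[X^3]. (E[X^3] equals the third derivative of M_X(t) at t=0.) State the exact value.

M_X(t) = e^(9*t^2/2 + 3*t)
D^3[M](t) = 729*t^3*e^(3*t)*e^(9*t^2/2) + 729*t^2*e^(3*t)*e^(9*t^2/2) + 486*t*e^(3*t)*e^(9*t^2/2) + 108*e^(3*t)*e^(9*t^2/2)

E[X^3] = D^3[M](0) = 108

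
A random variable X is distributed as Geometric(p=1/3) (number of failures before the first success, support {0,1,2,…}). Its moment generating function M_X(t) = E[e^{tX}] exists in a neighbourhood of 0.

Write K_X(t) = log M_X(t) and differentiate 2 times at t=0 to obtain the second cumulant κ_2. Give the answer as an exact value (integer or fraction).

κ_2 = K′′(0) = 6

M_X(t) = 1/(3*(1 - 2*e^(t)/3))
K_X(t) = log M_X(t) = -log(1 - 2*e^(t)/3) - log(3)
K′(t) = -2*e^(t)/(2*e^(t) - 3)
K′′(t) = 6*e^(t)/(4*e^(2*t) - 12*e^(t) + 9)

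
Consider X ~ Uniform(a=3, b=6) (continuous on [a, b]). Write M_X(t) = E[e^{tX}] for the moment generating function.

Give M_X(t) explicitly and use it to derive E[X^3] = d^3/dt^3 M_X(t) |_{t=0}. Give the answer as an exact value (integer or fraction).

E[X^3] = D^3[M](0) = 405/4

M_X(t) = (e^(6*t) - e^(3*t))/(3*t)
D^3[M](t) = (72*t^3*e^(6*t) - 9*t^3*e^(3*t) - 36*t^2*e^(6*t) + 9*t^2*e^(3*t) + 12*t*e^(6*t) - 6*t*e^(3*t) - 2*e^(6*t) + 2*e^(3*t))/t^4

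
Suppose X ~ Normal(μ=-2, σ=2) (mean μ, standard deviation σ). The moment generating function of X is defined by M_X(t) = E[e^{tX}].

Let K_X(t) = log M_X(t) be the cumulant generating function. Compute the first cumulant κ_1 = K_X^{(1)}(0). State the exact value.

M_X(t) = e^(2*t^2 - 2*t)
K_X(t) = log M_X(t) = 2*t^2 - 2*t
K^(1)(t) = 4*t - 2

κ_1 = K^(1)(0) = -2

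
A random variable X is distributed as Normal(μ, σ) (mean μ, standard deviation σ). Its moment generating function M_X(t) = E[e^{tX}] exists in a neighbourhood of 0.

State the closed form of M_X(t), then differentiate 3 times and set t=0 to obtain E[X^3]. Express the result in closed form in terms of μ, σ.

E[X^3] = M′′′(0) = μ*(μ^2 + 3*σ^2)

M_X(t) = e^(μ*t + σ^2*t^2/2)
M′(t) = μ*e^(μ*t)*e^(σ^2*t^2/2) + σ^2*t*e^(μ*t)*e^(σ^2*t^2/2)
M′′(t) = μ^2*e^(μ*t)*e^(σ^2*t^2/2) + 2*μ*σ^2*t*e^(μ*t)*e^(σ^2*t^2/2) + σ^4*t^2*e^(μ*t)*e^(σ^2*t^2/2) + σ^2*e^(μ*t)*e^(σ^2*t^2/2)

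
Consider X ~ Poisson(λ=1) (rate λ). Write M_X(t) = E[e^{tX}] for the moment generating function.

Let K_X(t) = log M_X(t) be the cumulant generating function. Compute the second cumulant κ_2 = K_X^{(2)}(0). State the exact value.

M_X(t) = e^(e^(t) - 1)
K_X(t) = log M_X(t) = e^(t) - 1
dK/dt = e^(t)
d^2K/dt^2 = e^(t)

κ_2 = d^2K/dt^2 |_{t=0} = 1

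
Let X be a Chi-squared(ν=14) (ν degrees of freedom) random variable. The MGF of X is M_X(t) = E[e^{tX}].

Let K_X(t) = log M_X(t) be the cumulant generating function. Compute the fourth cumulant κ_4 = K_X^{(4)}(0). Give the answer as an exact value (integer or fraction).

κ_4 = K′′′′(0) = 672

M_X(t) = (1 - 2*t)^(-7)
K_X(t) = log M_X(t) = -7*log(1 - 2*t)
K′(t) = -14/(2*t - 1)
K′′(t) = 28/(4*t^2 - 4*t + 1)
K′′′(t) = -112/(8*t^3 - 12*t^2 + 6*t - 1)
K′′′′(t) = 672/(16*t^4 - 32*t^3 + 24*t^2 - 8*t + 1)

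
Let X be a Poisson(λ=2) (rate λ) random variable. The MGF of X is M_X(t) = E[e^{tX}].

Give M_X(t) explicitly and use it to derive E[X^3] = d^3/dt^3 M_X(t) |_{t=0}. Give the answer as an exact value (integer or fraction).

M_X(t) = e^(2*e^(t) - 2)
M^(3)(t) = (8*e^(3*t)*e^(2*e^(t)) + 12*e^(2*t)*e^(2*e^(t)) + 2*e^(t)*e^(2*e^(t)))*e^(-2)

E[X^3] = M^(3)(0) = 22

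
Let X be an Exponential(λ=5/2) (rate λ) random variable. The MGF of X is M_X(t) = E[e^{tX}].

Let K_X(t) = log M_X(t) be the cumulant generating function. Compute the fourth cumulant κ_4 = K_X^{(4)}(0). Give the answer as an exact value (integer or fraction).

M_X(t) = 5/(2*(5/2 - t))
K_X(t) = log M_X(t) = -log(5/2 - t) - log(2) + log(5)
K′(t) = -2/(2*t - 5)
K′′(t) = 4/(4*t^2 - 20*t + 25)
K′′′(t) = -16/(8*t^3 - 60*t^2 + 150*t - 125)
K′′′′(t) = 96/(16*t^4 - 160*t^3 + 600*t^2 - 1000*t + 625)

κ_4 = K′′′′(0) = 96/625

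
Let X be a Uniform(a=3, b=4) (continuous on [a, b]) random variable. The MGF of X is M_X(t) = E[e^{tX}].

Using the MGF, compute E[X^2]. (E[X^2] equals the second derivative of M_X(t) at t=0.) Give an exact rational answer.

E[X^2] = M′′(0) = 37/3

M_X(t) = (e^(4*t) - e^(3*t))/t
M′(t) = (4*t*e^(4*t) - 3*t*e^(3*t) - e^(4*t) + e^(3*t))/t^2
M′′(t) = (16*t^2*e^(4*t) - 9*t^2*e^(3*t) - 8*t*e^(4*t) + 6*t*e^(3*t) + 2*e^(4*t) - 2*e^(3*t))/t^3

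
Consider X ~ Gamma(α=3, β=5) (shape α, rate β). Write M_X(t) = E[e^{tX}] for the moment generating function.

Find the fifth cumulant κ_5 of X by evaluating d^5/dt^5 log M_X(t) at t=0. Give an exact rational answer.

M_X(t) = 125/(5 - t)^3
K_X(t) = log M_X(t) = -3*log(5 - t) + 3*log(5)
K′(t) = -3/(t - 5)
K′′(t) = 3/(t^2 - 10*t + 25)
K′′′(t) = -6/(t^3 - 15*t^2 + 75*t - 125)
K′′′′(t) = 18/(t^4 - 20*t^3 + 150*t^2 - 500*t + 625)
K′′′′′(t) = -72/(t^5 - 25*t^4 + 250*t^3 - 1250*t^2 + 3125*t - 3125)

κ_5 = K′′′′′(0) = 72/3125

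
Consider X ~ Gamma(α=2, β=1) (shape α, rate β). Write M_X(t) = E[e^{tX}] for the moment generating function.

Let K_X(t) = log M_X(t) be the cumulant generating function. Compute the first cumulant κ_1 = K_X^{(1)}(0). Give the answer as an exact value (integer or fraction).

M_X(t) = (1 - t)^(-2)
K_X(t) = log M_X(t) = -2*log(1 - t)
dK/dt = -2/(t - 1)

κ_1 = dK/dt |_{t=0} = 2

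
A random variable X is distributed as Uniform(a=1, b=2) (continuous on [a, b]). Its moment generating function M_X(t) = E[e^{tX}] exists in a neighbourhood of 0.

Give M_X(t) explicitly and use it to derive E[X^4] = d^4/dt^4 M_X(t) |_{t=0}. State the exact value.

E[X^4] = M′′′′(0) = 31/5

M_X(t) = (e^(2*t) - e^(t))/t
M′(t) = (2*t*e^(2*t) - t*e^(t) - e^(2*t) + e^(t))/t^2
M′′(t) = (4*t^2*e^(2*t) - t^2*e^(t) - 4*t*e^(2*t) + 2*t*e^(t) + 2*e^(2*t) - 2*e^(t))/t^3
M′′′(t) = (8*t^3*e^(2*t) - t^3*e^(t) - 12*t^2*e^(2*t) + 3*t^2*e^(t) + 12*t*e^(2*t) - 6*t*e^(t) - 6*e^(2*t) + 6*e^(t))/t^4
M′′′′(t) = (16*t^4*e^(2*t) - t^4*e^(t) - 32*t^3*e^(2*t) + 4*t^3*e^(t) + 48*t^2*e^(2*t) - 12*t^2*e^(t) - 48*t*e^(2*t) + 24*t*e^(t) + 24*e^(2*t) - 24*e^(t))/t^5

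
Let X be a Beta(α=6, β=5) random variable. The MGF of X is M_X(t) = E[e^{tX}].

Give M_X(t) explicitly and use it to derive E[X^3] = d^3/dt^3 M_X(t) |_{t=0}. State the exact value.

E[X^3] = D^3[M](0) = 28/143

M_X(t) = ₁F₁(6; 11; t)
D^3[M](t) = 28*₁F₁(9; 14; t)/143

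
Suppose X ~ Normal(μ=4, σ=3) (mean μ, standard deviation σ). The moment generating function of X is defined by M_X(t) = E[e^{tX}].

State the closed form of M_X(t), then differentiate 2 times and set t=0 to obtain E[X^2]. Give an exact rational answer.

M_X(t) = e^(9*t^2/2 + 4*t)
D^2[M](t) = 81*t^2*e^(4*t)*e^(9*t^2/2) + 72*t*e^(4*t)*e^(9*t^2/2) + 25*e^(4*t)*e^(9*t^2/2)

E[X^2] = D^2[M](0) = 25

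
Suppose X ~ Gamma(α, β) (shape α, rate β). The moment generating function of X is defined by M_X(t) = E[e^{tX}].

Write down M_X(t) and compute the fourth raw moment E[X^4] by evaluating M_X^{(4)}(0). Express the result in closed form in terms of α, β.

M_X(t) = (β/(β - t))^α
dM/dt = -α*β^α*(1/(β - t))^α/(-β + t)
d^2M/dt^2 = (α^2*β^α*(1/(β - t))^α + α*β^α*(1/(β - t))^α)/(β^2 - 2*β*t + t^2)
d^3M/dt^3 = (-α^3*β^α*(1/(β - t))^α - 3*α^2*β^α*(1/(β - t))^α - 2*α*β^α*(1/(β - t))^α)/(-β^3 + 3*β^2*t - 3*β*t^2 + t^3)
d^4M/dt^4 = (α^4*β^α*(1/(β - t))^α + 6*α^3*β^α*(1/(β - t))^α + 11*α^2*β^α*(1/(β - t))^α + 6*α*β^α*(1/(β - t))^α)/(β^4 - 4*β^3*t + 6*β^2*t^2 - 4*β*t^3 + t^4)

E[X^4] = d^4M/dt^4 |_{t=0} = α*(α^3 + 6*α^2 + 11*α + 6)/β^4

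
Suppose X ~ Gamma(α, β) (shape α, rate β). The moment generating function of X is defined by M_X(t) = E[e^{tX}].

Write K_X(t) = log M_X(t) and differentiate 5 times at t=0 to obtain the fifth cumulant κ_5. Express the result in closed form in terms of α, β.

M_X(t) = (β/(β - t))^α
K_X(t) = log M_X(t) = α*(log(β) - log(β - t))
dK/dt = -α/(-β + t)
d^2K/dt^2 = α/(β^2 - 2*β*t + t^2)
d^3K/dt^3 = -2*α/(-β^3 + 3*β^2*t - 3*β*t^2 + t^3)
d^4K/dt^4 = 6*α/(β^4 - 4*β^3*t + 6*β^2*t^2 - 4*β*t^3 + t^4)
d^5K/dt^5 = -24*α/(-β^5 + 5*β^4*t - 10*β^3*t^2 + 10*β^2*t^3 - 5*β*t^4 + t^5)

κ_5 = d^5K/dt^5 |_{t=0} = 24*α/β^5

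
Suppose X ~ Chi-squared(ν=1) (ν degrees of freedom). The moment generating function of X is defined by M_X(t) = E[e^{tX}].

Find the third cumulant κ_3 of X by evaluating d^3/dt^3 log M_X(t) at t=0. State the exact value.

κ_3 = d^3K/dt^3 |_{t=0} = 8

M_X(t) = 1/√(1 - 2*t)
K_X(t) = log M_X(t) = -log(1 - 2*t)/2
dK/dt = -1/(2*t - 1)
d^2K/dt^2 = 2/(4*t^2 - 4*t + 1)
d^3K/dt^3 = -8/(8*t^3 - 12*t^2 + 6*t - 1)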